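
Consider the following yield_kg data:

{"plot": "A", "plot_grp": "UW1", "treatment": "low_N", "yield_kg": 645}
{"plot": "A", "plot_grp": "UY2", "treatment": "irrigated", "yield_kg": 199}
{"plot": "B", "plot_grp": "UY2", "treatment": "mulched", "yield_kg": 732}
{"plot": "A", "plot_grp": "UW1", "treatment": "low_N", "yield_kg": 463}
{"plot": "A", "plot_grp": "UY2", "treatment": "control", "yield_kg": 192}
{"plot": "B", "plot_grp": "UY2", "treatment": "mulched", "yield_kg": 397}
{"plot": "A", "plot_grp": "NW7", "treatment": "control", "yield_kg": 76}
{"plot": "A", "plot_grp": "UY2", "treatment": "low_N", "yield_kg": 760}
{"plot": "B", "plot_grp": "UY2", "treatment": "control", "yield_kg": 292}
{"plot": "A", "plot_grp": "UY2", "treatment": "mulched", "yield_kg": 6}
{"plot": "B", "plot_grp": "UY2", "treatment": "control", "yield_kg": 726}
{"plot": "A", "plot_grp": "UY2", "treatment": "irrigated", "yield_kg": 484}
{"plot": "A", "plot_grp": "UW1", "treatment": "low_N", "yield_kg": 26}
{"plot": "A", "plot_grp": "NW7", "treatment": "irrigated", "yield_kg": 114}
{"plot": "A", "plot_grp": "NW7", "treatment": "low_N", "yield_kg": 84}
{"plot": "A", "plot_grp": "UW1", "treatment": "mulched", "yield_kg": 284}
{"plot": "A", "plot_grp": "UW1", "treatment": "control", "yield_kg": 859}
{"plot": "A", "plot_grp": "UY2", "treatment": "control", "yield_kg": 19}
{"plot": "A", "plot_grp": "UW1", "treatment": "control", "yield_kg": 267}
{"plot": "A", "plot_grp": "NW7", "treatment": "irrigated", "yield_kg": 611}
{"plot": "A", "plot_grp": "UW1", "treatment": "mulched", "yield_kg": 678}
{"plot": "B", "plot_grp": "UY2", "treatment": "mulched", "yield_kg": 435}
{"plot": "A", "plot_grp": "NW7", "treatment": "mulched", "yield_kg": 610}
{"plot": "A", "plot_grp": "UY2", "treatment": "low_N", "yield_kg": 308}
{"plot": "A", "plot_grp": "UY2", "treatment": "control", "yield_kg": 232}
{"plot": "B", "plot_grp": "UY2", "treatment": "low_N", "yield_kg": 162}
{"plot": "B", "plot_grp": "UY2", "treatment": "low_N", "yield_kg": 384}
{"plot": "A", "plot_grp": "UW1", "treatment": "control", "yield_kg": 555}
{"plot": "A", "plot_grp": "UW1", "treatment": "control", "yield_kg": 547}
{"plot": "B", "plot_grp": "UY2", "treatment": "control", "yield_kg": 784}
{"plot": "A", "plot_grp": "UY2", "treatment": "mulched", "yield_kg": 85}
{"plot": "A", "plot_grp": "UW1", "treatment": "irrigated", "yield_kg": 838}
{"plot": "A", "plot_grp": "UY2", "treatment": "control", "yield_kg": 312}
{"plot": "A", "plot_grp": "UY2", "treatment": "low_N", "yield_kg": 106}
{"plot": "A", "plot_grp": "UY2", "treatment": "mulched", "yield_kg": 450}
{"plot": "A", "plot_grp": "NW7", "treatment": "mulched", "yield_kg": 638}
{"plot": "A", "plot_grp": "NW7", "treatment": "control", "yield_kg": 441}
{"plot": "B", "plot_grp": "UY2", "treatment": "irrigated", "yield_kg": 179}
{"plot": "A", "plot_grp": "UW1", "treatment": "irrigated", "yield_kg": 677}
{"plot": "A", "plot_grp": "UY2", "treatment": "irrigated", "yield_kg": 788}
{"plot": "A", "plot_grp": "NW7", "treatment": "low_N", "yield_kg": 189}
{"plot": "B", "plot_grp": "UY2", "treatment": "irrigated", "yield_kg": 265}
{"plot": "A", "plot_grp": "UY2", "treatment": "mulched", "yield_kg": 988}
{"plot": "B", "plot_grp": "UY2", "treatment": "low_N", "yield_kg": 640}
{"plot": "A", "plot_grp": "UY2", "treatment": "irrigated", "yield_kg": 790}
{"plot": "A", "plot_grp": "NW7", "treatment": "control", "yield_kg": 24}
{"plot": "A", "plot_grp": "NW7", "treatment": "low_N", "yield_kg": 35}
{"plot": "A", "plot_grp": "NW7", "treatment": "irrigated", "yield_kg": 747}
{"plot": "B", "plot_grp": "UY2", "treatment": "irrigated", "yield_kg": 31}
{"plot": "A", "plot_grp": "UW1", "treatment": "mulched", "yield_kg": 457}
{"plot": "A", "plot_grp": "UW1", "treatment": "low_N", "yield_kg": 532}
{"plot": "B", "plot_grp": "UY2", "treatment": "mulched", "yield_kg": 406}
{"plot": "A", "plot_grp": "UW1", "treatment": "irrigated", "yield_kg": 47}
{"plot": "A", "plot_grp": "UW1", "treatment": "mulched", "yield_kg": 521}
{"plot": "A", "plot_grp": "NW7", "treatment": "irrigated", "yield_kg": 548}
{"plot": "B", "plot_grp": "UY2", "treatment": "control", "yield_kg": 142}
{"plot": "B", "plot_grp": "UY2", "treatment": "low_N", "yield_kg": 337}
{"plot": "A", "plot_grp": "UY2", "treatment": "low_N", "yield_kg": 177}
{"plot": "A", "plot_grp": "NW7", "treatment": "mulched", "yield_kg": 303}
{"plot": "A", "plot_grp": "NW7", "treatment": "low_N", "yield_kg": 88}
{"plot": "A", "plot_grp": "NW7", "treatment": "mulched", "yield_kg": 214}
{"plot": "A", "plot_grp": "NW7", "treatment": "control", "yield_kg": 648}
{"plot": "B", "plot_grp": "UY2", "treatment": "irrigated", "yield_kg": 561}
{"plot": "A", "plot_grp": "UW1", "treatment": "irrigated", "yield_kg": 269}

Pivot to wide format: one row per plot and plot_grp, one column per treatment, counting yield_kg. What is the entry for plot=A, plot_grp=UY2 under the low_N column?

4

Rows with plot=A, plot_grp=UY2 and treatment=low_N: yield_kg values are 760, 308, 106, 177.
4 rows match — count = 4.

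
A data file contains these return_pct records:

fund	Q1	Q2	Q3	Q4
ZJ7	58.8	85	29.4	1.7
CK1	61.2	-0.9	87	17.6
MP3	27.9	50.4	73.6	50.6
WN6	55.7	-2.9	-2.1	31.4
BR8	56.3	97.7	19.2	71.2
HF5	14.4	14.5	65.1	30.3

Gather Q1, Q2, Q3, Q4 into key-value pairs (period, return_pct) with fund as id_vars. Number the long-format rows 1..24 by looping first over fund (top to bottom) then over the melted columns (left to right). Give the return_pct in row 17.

24 rows total (6 × 4). Row 17: index ⌊(17-1)/4⌋ = 4 into fund → BR8; (17-1) mod 4 = 0 into the melted columns → Q1.
So row 17 is (BR8, Q1, 56.3); return_pct = 56.3.

56.3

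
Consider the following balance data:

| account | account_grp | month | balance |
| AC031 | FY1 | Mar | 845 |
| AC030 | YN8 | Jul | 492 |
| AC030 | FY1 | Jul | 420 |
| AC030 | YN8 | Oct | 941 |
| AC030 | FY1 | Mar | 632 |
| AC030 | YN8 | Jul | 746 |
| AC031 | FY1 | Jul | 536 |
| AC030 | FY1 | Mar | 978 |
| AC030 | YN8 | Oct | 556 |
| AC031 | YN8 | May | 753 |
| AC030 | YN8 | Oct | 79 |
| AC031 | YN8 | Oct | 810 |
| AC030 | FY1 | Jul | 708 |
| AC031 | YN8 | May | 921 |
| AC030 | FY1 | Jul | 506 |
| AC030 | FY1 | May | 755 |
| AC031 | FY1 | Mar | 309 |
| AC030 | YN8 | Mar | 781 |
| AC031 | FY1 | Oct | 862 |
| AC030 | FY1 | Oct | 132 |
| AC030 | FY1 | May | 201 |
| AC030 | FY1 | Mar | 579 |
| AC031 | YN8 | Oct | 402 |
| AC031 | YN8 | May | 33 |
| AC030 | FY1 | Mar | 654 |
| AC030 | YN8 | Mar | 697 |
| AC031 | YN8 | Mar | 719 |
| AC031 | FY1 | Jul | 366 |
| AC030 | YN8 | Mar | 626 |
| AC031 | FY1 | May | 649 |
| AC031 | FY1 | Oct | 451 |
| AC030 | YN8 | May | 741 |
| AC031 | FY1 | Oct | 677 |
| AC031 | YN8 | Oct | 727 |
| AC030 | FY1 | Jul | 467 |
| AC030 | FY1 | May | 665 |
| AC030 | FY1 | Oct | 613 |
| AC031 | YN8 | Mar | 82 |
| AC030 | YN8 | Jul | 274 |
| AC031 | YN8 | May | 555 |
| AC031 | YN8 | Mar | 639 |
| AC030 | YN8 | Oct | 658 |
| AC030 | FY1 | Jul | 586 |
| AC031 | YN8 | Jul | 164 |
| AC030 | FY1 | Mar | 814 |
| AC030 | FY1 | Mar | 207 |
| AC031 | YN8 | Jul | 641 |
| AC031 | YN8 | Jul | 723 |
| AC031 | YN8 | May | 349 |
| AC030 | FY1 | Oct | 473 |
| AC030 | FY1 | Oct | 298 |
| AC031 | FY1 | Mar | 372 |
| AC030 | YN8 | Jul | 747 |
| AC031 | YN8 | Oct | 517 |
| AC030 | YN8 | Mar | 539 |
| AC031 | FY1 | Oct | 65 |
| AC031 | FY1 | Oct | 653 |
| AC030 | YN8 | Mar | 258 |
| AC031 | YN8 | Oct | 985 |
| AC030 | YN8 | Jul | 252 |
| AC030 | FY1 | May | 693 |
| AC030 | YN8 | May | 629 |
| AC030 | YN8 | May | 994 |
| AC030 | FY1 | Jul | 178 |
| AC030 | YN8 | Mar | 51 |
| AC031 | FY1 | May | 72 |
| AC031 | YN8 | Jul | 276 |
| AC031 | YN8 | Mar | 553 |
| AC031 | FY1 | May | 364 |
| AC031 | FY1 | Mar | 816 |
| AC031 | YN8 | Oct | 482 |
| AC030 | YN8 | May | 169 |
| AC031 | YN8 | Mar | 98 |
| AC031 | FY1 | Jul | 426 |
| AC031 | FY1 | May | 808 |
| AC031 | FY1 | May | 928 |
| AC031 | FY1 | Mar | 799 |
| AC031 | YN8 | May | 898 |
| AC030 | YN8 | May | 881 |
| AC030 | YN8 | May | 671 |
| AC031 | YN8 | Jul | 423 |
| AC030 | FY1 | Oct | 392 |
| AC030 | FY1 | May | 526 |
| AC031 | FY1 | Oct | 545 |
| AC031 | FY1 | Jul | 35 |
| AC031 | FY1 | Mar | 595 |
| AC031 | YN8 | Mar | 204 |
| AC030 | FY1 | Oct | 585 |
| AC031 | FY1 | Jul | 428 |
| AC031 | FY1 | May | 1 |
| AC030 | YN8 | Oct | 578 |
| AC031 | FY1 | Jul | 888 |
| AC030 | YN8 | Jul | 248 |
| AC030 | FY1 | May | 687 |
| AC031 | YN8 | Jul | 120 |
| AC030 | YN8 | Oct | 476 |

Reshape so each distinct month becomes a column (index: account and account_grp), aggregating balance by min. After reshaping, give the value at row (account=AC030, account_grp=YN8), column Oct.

79

Rows with account=AC030, account_grp=YN8 and month=Oct: balance values are 941, 556, 79, 658, 578, 476.
min(941, 556, 79, 658, 578, 476) = 79.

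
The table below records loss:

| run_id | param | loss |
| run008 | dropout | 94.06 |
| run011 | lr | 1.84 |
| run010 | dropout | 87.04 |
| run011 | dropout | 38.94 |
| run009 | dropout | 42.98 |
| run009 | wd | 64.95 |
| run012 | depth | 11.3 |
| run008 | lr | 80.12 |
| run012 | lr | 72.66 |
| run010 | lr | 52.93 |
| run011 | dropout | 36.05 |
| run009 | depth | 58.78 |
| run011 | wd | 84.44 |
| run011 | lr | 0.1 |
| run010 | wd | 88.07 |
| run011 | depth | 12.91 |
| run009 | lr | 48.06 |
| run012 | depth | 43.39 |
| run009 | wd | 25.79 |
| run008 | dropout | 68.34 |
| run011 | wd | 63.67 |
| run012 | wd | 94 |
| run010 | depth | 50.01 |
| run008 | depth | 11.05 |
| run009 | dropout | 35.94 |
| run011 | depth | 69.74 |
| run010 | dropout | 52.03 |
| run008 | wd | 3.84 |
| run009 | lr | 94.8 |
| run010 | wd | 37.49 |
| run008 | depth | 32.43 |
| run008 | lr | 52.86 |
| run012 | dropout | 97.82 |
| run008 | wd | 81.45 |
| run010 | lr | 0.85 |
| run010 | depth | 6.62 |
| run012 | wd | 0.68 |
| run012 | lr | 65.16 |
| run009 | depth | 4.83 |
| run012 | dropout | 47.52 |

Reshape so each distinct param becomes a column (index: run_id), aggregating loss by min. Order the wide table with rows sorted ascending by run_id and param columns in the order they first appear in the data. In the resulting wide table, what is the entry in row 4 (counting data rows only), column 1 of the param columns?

With rows sorted ascending by run_id, row 4 is run_id=run011. param columns in first-appearance order: dropout, lr, wd, depth; column 1 is dropout.
Long rows with run_id=run011, param=dropout: min(38.94, 36.05) = 36.05.

36.05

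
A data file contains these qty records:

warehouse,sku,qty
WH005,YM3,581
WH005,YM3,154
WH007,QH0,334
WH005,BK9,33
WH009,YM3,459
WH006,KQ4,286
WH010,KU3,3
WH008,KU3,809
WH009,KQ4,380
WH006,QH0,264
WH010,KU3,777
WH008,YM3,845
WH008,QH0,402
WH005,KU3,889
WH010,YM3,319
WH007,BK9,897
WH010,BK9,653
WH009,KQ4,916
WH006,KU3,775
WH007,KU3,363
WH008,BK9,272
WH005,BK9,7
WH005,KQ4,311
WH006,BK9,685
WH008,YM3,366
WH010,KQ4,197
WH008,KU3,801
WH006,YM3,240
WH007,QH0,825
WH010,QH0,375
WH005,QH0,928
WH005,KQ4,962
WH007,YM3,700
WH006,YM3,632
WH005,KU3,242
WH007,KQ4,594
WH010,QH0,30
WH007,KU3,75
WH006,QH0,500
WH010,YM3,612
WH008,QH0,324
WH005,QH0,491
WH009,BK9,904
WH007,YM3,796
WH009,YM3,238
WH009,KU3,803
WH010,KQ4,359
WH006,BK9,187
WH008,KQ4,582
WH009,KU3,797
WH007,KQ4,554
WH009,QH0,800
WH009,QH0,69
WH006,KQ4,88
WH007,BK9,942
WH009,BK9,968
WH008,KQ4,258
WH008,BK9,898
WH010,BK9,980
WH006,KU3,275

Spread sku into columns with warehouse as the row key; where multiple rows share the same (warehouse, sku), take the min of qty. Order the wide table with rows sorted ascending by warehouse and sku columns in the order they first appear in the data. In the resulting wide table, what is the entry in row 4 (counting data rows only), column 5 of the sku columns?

With rows sorted ascending by warehouse, row 4 is warehouse=WH008. sku columns in first-appearance order: YM3, QH0, BK9, KQ4, KU3; column 5 is KU3.
Long rows with warehouse=WH008, sku=KU3: min(809, 801) = 801.

801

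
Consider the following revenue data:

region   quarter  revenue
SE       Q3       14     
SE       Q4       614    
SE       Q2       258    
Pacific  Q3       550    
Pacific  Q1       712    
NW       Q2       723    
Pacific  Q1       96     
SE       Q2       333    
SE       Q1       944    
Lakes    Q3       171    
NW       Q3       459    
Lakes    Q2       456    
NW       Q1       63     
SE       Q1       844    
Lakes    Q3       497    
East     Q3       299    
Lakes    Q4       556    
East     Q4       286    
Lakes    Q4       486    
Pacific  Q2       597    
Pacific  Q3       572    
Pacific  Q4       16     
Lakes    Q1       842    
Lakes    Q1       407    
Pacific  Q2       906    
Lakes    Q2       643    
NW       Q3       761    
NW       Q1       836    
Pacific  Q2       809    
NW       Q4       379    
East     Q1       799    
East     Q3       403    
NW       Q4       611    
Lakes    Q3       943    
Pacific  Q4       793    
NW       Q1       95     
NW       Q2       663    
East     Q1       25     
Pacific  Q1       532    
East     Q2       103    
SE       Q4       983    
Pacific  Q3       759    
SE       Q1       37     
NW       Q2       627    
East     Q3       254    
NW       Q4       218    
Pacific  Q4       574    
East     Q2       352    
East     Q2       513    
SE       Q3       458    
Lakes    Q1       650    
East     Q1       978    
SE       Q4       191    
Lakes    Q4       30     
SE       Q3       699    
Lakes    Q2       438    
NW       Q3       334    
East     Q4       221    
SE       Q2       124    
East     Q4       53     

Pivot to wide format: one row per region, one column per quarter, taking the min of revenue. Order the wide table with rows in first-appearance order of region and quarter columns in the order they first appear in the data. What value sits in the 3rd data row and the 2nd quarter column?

With rows in first-appearance order of region, row 3 is region=NW. quarter columns in first-appearance order: Q3, Q4, Q2, Q1; column 2 is Q4.
Long rows with region=NW, quarter=Q4: min(379, 611, 218) = 218.

218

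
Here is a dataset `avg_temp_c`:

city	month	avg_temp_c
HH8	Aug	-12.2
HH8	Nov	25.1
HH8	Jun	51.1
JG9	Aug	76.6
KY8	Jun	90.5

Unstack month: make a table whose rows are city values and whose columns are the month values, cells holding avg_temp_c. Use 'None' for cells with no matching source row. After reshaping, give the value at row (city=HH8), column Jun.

51.1

The long row with city=HH8, month=Jun has avg_temp_c=51.1.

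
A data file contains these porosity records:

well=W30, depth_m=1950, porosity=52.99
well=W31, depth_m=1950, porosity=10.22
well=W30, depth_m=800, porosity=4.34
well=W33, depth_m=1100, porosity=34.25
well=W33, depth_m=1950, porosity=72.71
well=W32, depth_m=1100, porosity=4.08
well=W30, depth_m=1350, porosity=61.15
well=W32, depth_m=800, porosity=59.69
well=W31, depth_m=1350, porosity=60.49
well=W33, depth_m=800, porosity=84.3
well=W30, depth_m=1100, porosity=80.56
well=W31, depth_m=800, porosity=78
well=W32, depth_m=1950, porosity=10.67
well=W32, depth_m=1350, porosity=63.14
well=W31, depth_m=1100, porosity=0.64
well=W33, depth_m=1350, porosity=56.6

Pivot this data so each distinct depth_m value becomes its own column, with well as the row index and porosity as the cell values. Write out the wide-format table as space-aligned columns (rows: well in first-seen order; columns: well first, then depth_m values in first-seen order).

well  1950   800    1100   1350 
W30   52.99  4.34   80.56  61.15
W31   10.22  78     0.64   60.49
W33   72.71  84.3   34.25  56.6 
W32   10.67  59.69  4.08   63.14

Columns: well plus the 4 distinct depth_m values (1950, 800, 1100, 1350).
For example, row W30 column 1950 takes porosity=52.99 from the long row (W30, 1950).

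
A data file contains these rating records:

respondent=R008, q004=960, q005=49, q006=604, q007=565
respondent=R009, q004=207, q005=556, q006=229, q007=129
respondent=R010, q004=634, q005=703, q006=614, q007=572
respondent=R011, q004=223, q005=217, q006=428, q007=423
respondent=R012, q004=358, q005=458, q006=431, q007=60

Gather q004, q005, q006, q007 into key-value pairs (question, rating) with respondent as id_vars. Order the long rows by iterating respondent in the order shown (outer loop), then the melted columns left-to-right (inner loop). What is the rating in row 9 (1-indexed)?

634

20 rows total (5 × 4). Row 9: index ⌊(9-1)/4⌋ = 2 into respondent → R010; (9-1) mod 4 = 0 into the melted columns → q004.
So row 9 is (R010, q004, 634); rating = 634.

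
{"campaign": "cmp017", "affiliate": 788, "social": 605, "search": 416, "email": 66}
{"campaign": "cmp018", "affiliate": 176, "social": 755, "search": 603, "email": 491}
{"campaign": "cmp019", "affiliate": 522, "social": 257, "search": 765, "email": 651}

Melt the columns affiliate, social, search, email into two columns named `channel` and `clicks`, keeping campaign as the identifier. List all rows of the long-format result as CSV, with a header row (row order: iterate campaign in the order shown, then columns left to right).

Each (campaign, column) pair becomes one row: 3 × 4 = 12 rows.
For example, (cmp017, affiliate) → clicks=788.

campaign,channel,clicks
cmp017,affiliate,788
cmp017,social,605
cmp017,search,416
cmp017,email,66
cmp018,affiliate,176
cmp018,social,755
cmp018,search,603
cmp018,email,491
cmp019,affiliate,522
cmp019,social,257
cmp019,search,765
cmp019,email,651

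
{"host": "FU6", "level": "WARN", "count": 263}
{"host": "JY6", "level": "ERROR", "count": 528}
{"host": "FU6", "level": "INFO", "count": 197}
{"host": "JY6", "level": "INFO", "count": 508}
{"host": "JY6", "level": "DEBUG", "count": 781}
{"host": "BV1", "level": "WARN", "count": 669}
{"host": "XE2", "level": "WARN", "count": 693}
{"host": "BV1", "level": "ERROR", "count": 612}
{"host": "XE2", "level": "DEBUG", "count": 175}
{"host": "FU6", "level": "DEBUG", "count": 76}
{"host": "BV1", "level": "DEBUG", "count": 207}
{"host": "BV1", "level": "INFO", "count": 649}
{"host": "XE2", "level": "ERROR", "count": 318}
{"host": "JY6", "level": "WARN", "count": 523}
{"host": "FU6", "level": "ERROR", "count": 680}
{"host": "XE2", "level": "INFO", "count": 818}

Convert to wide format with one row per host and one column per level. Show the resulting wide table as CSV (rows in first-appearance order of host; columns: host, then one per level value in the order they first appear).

host,WARN,ERROR,INFO,DEBUG
FU6,263,680,197,76
JY6,523,528,508,781
BV1,669,612,649,207
XE2,693,318,818,175

Columns: host plus the 4 distinct level values (WARN, ERROR, INFO, DEBUG).
For example, row FU6 column WARN takes count=263 from the long row (FU6, WARN).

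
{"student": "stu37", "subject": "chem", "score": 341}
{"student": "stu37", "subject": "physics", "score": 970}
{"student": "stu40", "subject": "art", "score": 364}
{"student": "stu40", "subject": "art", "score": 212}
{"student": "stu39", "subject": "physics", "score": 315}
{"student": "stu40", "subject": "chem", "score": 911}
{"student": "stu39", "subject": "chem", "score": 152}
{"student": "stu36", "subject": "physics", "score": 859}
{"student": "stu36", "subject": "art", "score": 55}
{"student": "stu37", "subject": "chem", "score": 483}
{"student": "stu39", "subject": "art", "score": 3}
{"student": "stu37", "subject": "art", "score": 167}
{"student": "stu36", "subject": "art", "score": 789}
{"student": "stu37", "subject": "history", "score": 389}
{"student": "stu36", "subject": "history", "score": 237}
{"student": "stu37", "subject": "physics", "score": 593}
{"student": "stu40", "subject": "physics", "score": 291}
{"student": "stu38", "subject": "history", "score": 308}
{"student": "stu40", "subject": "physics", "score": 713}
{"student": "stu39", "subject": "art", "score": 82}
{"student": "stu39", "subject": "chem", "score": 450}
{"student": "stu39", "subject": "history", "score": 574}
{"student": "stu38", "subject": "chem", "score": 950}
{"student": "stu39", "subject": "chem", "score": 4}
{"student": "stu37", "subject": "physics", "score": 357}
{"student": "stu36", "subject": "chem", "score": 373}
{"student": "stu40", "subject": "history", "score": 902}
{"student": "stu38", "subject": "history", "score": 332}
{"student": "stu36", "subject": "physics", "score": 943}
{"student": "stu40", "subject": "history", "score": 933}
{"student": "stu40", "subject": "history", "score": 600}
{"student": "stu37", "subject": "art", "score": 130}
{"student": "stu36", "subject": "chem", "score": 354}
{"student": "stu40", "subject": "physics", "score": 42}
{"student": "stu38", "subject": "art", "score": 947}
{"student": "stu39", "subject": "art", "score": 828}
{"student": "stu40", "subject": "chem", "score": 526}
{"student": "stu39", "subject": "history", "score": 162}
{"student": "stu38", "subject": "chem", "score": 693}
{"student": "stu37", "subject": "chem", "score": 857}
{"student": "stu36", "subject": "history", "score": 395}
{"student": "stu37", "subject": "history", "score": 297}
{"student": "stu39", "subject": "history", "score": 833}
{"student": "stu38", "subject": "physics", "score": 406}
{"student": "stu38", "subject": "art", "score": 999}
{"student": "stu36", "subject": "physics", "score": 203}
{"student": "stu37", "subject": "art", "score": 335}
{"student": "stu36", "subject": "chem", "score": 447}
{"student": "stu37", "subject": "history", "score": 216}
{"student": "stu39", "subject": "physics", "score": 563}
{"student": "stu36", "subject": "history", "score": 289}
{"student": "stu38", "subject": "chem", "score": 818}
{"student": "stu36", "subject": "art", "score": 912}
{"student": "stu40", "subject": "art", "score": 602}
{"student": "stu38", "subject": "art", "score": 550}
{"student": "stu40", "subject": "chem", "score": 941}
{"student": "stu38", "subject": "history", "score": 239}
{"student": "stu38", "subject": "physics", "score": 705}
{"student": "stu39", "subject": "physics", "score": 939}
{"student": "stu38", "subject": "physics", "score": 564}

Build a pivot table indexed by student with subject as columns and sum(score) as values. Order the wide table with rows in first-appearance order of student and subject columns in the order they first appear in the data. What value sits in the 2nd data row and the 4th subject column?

2435

With rows in first-appearance order of student, row 2 is student=stu40. subject columns in first-appearance order: chem, physics, art, history; column 4 is history.
Long rows with student=stu40, subject=history: 902 + 933 + 600 = 2435.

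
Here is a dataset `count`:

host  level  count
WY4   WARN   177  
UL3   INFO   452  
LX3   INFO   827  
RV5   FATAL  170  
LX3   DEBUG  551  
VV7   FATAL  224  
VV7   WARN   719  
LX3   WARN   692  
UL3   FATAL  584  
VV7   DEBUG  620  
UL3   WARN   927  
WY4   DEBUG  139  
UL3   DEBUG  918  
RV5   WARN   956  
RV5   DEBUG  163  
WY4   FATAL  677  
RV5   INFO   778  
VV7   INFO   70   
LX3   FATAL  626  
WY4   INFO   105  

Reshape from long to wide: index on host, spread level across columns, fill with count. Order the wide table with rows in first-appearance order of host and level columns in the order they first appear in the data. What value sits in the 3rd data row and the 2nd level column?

827

With rows in first-appearance order of host, row 3 is host=LX3. level columns in first-appearance order: WARN, INFO, FATAL, DEBUG; column 2 is INFO.
Long rows with host=LX3, level=INFO: count = 827.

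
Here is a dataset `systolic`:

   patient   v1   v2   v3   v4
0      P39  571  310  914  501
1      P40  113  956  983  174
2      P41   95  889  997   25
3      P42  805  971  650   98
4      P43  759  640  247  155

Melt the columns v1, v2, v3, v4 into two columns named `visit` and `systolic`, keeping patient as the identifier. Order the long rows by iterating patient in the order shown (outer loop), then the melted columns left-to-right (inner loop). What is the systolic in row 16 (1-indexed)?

98

20 rows total (5 × 4). Row 16: index ⌊(16-1)/4⌋ = 3 into patient → P42; (16-1) mod 4 = 3 into the melted columns → v4.
So row 16 is (P42, v4, 98); systolic = 98.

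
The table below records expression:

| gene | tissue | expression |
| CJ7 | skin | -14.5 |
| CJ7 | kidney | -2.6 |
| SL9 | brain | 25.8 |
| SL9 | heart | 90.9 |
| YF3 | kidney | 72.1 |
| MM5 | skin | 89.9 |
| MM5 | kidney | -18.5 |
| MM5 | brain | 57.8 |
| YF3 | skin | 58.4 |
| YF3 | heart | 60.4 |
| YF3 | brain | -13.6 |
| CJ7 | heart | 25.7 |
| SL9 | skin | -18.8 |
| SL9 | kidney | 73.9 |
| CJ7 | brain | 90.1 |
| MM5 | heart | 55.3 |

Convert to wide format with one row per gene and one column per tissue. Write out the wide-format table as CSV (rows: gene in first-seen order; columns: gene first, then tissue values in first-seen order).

Columns: gene plus the 4 distinct tissue values (skin, kidney, brain, heart).
For example, row CJ7 column skin takes expression=-14.5 from the long row (CJ7, skin).

gene,skin,kidney,brain,heart
CJ7,-14.5,-2.6,90.1,25.7
SL9,-18.8,73.9,25.8,90.9
YF3,58.4,72.1,-13.6,60.4
MM5,89.9,-18.5,57.8,55.3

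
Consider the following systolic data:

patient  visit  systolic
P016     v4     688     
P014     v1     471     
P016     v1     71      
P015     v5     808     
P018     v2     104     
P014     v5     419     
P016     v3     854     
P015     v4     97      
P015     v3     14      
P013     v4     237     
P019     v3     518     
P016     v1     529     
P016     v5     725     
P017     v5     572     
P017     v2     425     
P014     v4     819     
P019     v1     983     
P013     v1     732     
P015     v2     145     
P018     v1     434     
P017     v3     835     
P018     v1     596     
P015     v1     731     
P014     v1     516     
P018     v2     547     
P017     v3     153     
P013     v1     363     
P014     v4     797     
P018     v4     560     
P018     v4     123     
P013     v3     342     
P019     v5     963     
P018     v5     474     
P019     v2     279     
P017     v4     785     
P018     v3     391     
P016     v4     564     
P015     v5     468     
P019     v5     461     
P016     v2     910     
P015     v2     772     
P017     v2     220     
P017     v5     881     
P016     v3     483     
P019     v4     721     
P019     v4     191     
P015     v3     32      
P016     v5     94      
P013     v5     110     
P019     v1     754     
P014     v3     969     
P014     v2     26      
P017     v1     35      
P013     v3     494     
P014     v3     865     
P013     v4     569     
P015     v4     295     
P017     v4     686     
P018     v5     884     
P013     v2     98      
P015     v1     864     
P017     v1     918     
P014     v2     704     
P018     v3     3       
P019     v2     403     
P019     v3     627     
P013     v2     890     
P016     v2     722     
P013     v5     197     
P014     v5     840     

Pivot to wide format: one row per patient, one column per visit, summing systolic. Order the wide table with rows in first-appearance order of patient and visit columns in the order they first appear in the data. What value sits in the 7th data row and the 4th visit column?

645

With rows in first-appearance order of patient, row 7 is patient=P017. visit columns in first-appearance order: v4, v1, v5, v2, v3; column 4 is v2.
Long rows with patient=P017, visit=v2: 425 + 220 = 645.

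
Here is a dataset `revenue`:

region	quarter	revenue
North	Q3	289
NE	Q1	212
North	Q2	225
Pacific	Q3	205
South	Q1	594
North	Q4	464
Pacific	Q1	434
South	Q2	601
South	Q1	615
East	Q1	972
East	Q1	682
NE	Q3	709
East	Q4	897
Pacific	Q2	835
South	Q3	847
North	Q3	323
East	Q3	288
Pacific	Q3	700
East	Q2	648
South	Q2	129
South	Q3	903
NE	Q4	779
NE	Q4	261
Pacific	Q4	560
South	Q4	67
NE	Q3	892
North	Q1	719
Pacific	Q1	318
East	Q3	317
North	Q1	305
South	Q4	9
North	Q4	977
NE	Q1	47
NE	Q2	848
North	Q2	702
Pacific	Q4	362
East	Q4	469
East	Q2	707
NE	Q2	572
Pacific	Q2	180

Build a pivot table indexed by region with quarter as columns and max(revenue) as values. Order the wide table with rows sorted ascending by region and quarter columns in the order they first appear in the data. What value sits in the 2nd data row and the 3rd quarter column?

With rows sorted ascending by region, row 2 is region=NE. quarter columns in first-appearance order: Q3, Q1, Q2, Q4; column 3 is Q2.
Long rows with region=NE, quarter=Q2: max(848, 572) = 848.

848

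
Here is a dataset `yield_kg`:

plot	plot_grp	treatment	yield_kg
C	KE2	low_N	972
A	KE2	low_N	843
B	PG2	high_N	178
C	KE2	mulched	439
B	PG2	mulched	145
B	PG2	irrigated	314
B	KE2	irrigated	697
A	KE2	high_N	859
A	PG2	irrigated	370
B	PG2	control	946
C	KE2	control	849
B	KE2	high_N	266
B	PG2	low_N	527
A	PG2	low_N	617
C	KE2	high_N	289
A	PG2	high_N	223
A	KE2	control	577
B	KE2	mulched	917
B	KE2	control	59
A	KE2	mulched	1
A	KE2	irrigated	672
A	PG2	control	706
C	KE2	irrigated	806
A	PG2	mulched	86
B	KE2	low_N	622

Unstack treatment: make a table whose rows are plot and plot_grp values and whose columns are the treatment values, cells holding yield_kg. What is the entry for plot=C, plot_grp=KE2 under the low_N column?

Wide layout: rows indexed by plot and plot_grp, columns are the 5 distinct treatment values (low_N, high_N, mulched, irrigated, control).
Cell (plot=C, plot_grp=KE2, treatment=low_N) draws from the long row where plot=C, plot_grp=KE2 and treatment=low_N, which has yield_kg=972.

972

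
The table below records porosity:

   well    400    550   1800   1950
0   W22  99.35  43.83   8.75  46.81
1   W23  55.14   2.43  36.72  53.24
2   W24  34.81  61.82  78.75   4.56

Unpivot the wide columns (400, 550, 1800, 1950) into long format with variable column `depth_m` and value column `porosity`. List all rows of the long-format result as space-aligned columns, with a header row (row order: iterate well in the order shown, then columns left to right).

well  depth_m  porosity
W22   400      99.35   
W22   550      43.83   
W22   1800     8.75    
W22   1950     46.81   
W23   400      55.14   
W23   550      2.43    
W23   1800     36.72   
W23   1950     53.24   
W24   400      34.81   
W24   550      61.82   
W24   1800     78.75   
W24   1950     4.56    

Each (well, column) pair becomes one row: 3 × 4 = 12 rows.
For example, (W22, 400) → porosity=99.35.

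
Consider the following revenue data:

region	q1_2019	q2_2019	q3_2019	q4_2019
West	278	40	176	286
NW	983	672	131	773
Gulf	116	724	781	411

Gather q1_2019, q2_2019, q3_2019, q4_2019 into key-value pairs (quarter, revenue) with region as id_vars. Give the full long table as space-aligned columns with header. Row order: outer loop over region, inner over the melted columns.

region  quarter  revenue
West    q1_2019  278    
West    q2_2019  40     
West    q3_2019  176    
West    q4_2019  286    
NW      q1_2019  983    
NW      q2_2019  672    
NW      q3_2019  131    
NW      q4_2019  773    
Gulf    q1_2019  116    
Gulf    q2_2019  724    
Gulf    q3_2019  781    
Gulf    q4_2019  411    

Each (region, column) pair becomes one row: 3 × 4 = 12 rows.
For example, (West, q1_2019) → revenue=278.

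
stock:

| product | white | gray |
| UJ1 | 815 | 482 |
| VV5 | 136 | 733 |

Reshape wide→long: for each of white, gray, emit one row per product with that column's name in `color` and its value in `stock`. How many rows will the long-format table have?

2 product values × 2 melted columns = 4 rows.

4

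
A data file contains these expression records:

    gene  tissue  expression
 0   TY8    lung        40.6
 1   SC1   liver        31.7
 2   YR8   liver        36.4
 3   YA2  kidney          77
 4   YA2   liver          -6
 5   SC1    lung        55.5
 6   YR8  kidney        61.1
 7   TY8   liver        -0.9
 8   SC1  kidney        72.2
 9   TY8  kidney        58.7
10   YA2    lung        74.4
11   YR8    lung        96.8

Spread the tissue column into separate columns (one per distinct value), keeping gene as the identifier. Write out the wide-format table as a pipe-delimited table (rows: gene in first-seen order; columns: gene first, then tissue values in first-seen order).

Columns: gene plus the 3 distinct tissue values (lung, liver, kidney).
For example, row TY8 column lung takes expression=40.6 from the long row (TY8, lung).

| gene | lung | liver | kidney |
| TY8 | 40.6 | -0.9 | 58.7 |
| SC1 | 55.5 | 31.7 | 72.2 |
| YR8 | 96.8 | 36.4 | 61.1 |
| YA2 | 74.4 | -6 | 77 |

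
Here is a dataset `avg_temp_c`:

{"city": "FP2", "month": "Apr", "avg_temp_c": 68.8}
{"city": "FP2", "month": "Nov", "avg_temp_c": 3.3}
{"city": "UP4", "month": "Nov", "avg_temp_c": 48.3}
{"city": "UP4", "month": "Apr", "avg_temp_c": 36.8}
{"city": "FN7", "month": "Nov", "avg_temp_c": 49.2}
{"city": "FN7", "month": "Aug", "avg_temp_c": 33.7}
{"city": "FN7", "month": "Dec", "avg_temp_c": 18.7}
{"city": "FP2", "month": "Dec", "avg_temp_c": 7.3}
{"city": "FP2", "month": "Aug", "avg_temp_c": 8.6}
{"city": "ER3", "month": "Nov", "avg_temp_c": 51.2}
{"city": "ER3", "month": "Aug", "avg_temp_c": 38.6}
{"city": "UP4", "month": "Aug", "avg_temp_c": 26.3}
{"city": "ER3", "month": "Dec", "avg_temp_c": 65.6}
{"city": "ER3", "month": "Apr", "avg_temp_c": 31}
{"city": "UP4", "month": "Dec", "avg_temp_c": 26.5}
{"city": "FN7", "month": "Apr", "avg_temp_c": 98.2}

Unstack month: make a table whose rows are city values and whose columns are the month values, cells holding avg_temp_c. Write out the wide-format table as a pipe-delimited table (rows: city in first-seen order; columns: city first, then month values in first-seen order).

Columns: city plus the 4 distinct month values (Apr, Nov, Aug, Dec).
For example, row FP2 column Apr takes avg_temp_c=68.8 from the long row (FP2, Apr).

| city | Apr | Nov | Aug | Dec |
| FP2 | 68.8 | 3.3 | 8.6 | 7.3 |
| UP4 | 36.8 | 48.3 | 26.3 | 26.5 |
| FN7 | 98.2 | 49.2 | 33.7 | 18.7 |
| ER3 | 31 | 51.2 | 38.6 | 65.6 |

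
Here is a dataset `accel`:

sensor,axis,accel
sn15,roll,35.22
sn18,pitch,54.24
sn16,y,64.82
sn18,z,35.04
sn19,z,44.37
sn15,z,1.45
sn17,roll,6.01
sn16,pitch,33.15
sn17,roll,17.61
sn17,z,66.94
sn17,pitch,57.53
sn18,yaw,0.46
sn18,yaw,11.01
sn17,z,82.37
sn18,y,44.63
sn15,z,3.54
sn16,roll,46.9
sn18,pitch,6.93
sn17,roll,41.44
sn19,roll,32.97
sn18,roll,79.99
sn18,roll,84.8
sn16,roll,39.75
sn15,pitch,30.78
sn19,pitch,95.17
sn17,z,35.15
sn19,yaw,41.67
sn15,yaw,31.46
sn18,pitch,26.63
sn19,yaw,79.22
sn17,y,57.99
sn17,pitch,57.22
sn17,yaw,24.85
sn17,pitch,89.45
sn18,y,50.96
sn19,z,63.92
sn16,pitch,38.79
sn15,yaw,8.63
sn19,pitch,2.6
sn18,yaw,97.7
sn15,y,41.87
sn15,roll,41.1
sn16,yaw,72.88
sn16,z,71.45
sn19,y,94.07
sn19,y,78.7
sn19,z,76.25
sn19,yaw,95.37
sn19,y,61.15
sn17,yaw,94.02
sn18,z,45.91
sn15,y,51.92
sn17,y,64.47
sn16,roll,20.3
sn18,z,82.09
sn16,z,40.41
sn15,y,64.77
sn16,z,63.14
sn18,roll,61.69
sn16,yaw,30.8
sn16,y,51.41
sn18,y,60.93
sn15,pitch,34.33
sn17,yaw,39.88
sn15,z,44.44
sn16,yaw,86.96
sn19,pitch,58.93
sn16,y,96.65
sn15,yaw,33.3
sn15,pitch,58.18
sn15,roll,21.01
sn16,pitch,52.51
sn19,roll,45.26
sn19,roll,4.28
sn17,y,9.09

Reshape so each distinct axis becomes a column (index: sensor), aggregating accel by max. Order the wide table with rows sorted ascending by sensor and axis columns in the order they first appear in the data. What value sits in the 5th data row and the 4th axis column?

76.25

With rows sorted ascending by sensor, row 5 is sensor=sn19. axis columns in first-appearance order: roll, pitch, y, z, yaw; column 4 is z.
Long rows with sensor=sn19, axis=z: max(44.37, 63.92, 76.25) = 76.25.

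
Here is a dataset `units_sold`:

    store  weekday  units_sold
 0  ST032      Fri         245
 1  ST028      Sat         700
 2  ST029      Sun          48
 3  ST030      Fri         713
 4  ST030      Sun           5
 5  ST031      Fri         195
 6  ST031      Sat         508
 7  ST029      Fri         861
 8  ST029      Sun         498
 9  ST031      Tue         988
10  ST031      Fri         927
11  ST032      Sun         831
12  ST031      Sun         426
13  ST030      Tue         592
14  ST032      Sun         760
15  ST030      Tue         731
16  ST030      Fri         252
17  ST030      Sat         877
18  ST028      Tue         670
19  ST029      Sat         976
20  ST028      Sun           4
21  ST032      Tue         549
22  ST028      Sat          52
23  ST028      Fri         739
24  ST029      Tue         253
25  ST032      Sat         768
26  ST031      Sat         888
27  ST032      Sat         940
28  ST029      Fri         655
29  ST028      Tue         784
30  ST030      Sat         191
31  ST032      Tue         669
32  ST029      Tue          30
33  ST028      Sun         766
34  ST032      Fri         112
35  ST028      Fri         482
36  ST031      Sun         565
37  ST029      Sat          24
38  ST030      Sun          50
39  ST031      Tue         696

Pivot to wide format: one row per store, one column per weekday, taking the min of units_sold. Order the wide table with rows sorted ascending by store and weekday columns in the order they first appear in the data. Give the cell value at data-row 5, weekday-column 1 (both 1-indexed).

With rows sorted ascending by store, row 5 is store=ST032. weekday columns in first-appearance order: Fri, Sat, Sun, Tue; column 1 is Fri.
Long rows with store=ST032, weekday=Fri: min(245, 112) = 112.

112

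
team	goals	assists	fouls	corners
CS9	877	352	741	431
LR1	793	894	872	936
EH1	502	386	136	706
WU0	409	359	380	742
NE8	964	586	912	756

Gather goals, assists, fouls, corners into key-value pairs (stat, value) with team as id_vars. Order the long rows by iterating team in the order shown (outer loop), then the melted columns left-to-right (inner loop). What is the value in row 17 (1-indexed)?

20 rows total (5 × 4). Row 17: index ⌊(17-1)/4⌋ = 4 into team → NE8; (17-1) mod 4 = 0 into the melted columns → goals.
So row 17 is (NE8, goals, 964); value = 964.

964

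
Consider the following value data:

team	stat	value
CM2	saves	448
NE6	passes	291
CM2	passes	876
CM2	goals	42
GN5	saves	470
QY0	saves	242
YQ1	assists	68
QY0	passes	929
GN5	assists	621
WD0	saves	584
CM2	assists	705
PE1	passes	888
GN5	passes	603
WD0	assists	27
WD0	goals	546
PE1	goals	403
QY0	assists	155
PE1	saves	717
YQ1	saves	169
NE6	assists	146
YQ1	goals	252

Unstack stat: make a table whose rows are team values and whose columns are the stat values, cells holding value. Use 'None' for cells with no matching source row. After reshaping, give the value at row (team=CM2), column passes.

The long row with team=CM2, stat=passes has value=876.

876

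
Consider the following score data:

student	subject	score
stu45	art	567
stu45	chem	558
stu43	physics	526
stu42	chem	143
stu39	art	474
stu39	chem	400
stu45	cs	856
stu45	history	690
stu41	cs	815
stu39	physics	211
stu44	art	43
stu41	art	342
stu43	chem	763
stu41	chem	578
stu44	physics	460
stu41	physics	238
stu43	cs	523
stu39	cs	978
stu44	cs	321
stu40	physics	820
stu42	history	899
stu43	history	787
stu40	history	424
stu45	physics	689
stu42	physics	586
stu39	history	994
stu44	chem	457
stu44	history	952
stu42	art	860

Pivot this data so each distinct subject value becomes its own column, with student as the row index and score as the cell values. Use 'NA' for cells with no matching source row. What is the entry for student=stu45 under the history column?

690

The long row with student=stu45, subject=history has score=690.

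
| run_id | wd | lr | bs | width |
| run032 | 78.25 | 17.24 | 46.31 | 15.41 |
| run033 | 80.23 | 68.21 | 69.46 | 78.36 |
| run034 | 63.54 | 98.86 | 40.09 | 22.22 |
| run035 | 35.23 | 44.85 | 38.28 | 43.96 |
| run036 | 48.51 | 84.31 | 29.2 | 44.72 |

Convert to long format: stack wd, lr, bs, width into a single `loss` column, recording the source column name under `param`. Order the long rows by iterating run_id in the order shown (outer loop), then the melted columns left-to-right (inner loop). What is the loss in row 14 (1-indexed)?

20 rows total (5 × 4). Row 14: index ⌊(14-1)/4⌋ = 3 into run_id → run035; (14-1) mod 4 = 1 into the melted columns → lr.
So row 14 is (run035, lr, 44.85); loss = 44.85.

44.85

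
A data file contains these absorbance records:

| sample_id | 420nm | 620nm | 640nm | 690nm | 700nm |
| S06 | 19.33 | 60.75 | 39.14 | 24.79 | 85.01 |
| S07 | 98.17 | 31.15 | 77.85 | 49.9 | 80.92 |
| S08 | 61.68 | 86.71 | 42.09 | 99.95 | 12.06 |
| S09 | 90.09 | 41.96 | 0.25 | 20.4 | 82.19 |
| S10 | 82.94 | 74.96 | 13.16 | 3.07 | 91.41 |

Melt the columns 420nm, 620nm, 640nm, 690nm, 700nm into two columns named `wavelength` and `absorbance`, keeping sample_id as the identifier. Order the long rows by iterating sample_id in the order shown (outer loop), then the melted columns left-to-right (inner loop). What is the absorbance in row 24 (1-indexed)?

25 rows total (5 × 5). Row 24: index ⌊(24-1)/5⌋ = 4 into sample_id → S10; (24-1) mod 5 = 3 into the melted columns → 690nm.
So row 24 is (S10, 690nm, 3.07); absorbance = 3.07.

3.07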